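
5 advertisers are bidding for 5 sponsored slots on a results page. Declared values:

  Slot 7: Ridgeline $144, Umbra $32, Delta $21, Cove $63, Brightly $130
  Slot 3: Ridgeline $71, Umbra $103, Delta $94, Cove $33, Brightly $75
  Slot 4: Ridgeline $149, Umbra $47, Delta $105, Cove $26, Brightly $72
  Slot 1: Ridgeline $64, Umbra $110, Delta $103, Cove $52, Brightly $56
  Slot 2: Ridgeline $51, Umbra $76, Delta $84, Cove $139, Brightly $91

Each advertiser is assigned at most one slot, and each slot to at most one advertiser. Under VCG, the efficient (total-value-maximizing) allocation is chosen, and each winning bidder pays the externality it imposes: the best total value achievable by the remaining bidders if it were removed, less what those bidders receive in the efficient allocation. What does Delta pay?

Efficient allocation: Ridgeline→Slot 4 ($149), Umbra→Slot 3 ($103), Delta→Slot 1 ($103), Cove→Slot 2 ($139), Brightly→Slot 7 ($130); total welfare W = $624.
Delta receives Slot 1 at value $103, so the others get W − 103 = $521.
Without Delta: best allocation of the remaining 4 bidders over all 5 slots is Ridgeline→Slot 4 ($149), Umbra→Slot 1 ($110), Cove→Slot 2 ($139), Brightly→Slot 7 ($130), total $528.
VCG payment = (others' best without Delta) − (others' welfare with Delta) = 528 − 521 = $7.

Delta pays $7.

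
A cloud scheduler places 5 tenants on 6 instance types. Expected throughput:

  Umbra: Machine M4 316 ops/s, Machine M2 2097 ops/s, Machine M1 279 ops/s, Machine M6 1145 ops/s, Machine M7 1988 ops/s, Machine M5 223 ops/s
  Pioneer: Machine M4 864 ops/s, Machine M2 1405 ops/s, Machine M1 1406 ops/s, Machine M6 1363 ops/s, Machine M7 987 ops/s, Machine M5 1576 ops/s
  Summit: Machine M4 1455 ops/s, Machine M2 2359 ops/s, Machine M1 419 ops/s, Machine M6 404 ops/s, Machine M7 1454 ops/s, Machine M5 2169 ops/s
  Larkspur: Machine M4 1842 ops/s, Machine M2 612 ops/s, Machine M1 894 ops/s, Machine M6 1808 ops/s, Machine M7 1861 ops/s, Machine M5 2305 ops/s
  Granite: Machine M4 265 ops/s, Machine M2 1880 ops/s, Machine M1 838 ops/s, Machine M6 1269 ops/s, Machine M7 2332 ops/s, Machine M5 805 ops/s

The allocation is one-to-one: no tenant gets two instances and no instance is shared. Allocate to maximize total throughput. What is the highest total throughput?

Max total: 9846 ops/s

Optimal: Umbra→Machine M2 (2097 ops/s), Pioneer→Machine M1 (1406 ops/s), Summit→Machine M5 (2169 ops/s), Larkspur→Machine M4 (1842 ops/s), Granite→Machine M7 (2332 ops/s) — total 2097+1406+2169+1842+2332 = 9846 ops/s.
Row-greedy (each tenant in turn takes its best remaining instance) gives 8258 ops/s, worse by 1588.
Next-best assignment: Umbra→Machine M2, Pioneer→Machine M1, Summit→Machine M5, Larkspur→Machine M6, Granite→Machine M7 = 9812 ops/s.
No other one-to-one assignment exceeds 9846 ops/s.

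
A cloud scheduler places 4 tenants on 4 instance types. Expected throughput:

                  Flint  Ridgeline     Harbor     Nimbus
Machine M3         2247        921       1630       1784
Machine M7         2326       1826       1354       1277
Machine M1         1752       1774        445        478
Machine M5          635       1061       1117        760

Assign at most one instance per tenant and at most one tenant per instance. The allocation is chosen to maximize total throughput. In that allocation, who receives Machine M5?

Harbor receives Machine M5.

Optimal: Flint→Machine M7 (2326 ops/s), Ridgeline→Machine M1 (1774 ops/s), Harbor→Machine M5 (1117 ops/s), Nimbus→Machine M3 (1784 ops/s) — total 2326+1774+1117+1784 = 7001 ops/s.
Column-greedy (each instance in turn goes to its best remaining tenant) gives 5668 ops/s, worse by 1333.
Swapping Ridgeline↔Harbor (Ridgeline→Machine M5 1061 ops/s, Harbor→Machine M1 445 ops/s) loses 1385.
Harbor's own top instance is Machine M3 (1630 ops/s), but forcing Harbor→Machine M3 and reassigning the rest optimally gives only 6490 ops/s — worse by 511.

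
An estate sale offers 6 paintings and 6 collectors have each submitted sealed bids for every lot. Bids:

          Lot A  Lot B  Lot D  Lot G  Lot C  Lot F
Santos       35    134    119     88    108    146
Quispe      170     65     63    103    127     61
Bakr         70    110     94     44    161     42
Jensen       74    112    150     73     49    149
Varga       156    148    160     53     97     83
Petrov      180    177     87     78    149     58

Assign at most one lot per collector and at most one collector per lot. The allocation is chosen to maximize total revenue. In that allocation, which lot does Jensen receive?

Jensen receives Lot F.

This is the linear assignment problem.
Optimal: Santos→Lot G ($88), Quispe→Lot A ($170), Bakr→Lot C ($161), Jensen→Lot F ($149), Varga→Lot D ($160), Petrov→Lot B ($177) — total 88+170+161+149+160+177 = $905.
Row-greedy (each collector in turn takes its best remaining lot) gives $853, worse by 52.
Next-best assignment: Santos→Lot F, Quispe→Lot G, Bakr→Lot C, Jensen→Lot D, Varga→Lot A, Petrov→Lot B = $893.
Swapping Petrov↔Varga (Petrov→Lot D $87, Varga→Lot B $148) loses 102.
Jensen's own top lot is Lot D ($150), but forcing Jensen→Lot D and reassigning the rest optimally gives only $893 — worse by 12.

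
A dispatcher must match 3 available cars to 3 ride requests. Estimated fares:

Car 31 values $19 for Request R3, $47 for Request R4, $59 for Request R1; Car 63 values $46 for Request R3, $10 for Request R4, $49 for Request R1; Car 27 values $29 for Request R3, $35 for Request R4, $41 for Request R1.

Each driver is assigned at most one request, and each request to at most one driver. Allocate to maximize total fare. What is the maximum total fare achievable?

This is the linear assignment problem.
Optimal: Car 31→Request R1 ($59), Car 63→Request R3 ($46), Car 27→Request R4 ($35) — total 59+46+35 = $140.
Column-greedy (each request in turn goes to its best remaining driver) gives $134, worse by 6.
Next-best assignment: Car 31→Request R4, Car 63→Request R3, Car 27→Request R1 = $134.
Swapping Car 31↔Car 63 (Car 31→Request R3 $19, Car 63→Request R1 $49) loses 37.

Maximum total: $140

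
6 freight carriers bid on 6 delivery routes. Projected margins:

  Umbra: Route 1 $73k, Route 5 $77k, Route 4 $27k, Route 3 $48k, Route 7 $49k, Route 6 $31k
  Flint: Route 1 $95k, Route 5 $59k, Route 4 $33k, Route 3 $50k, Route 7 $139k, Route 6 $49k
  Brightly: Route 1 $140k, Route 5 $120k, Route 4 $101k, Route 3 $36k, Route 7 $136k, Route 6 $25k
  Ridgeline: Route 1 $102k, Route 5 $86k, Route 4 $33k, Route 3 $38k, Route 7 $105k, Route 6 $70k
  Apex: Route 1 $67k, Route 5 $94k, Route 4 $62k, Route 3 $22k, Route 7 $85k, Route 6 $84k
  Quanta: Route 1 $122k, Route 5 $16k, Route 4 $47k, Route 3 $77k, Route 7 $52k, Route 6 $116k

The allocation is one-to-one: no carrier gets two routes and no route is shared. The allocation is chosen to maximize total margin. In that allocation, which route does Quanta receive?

Optimal: Umbra→Route 3 ($48k), Flint→Route 7 ($139k), Brightly→Route 4 ($101k), Ridgeline→Route 1 ($102k), Apex→Route 5 ($94k), Quanta→Route 6 ($116k) — total 48+139+101+102+94+116 = $600k.
Row-greedy (each carrier in turn takes its best remaining route) gives $565k, worse by 35.
Next-best assignment: Umbra→Route 3, Flint→Route 7, Brightly→Route 1, Ridgeline→Route 5, Apex→Route 4, Quanta→Route 6 = $591k.
Swapping Flint↔Brightly (Flint→Route 4 $33k, Brightly→Route 7 $136k) loses 71.
Every other assignment is strictly worse.
Quanta's own top route is Route 1 ($122k), but forcing Quanta→Route 1 and reassigning the rest optimally gives only $580k — worse by 20.

Quanta receives Route 6.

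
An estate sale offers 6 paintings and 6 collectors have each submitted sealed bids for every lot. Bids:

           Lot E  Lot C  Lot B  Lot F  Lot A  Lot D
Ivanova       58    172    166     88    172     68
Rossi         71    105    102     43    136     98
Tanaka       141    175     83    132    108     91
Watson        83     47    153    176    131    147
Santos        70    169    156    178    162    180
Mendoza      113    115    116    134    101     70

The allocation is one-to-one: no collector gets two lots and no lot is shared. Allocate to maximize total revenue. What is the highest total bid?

Max total: $946

Optimal: Ivanova→Lot B ($166), Rossi→Lot A ($136), Tanaka→Lot C ($175), Watson→Lot F ($176), Santos→Lot D ($180), Mendoza→Lot E ($113) — total 166+136+175+176+180+113 = $946.
Row-greedy (each collector in turn takes its best remaining lot) gives $921, worse by 25.
Next-best assignment: Ivanova→Lot C, Rossi→Lot A, Tanaka→Lot E, Watson→Lot F, Santos→Lot D, Mendoza→Lot B = $921.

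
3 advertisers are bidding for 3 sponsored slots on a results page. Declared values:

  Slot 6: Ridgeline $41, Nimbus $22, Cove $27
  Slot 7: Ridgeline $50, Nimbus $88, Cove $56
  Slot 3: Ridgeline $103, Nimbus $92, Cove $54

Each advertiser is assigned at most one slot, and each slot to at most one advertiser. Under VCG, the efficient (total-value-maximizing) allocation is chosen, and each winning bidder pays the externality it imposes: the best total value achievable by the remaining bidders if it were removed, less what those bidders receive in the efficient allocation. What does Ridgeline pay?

Ridgeline pays $33.

Efficient allocation: Ridgeline→Slot 3 ($103), Nimbus→Slot 7 ($88), Cove→Slot 6 ($27); total welfare W = $218.
Ridgeline receives Slot 3 at value $103, so the others get W − 103 = $115.
Without Ridgeline: best allocation of the remaining 2 bidders over all 3 slots is Nimbus→Slot 3 ($92), Cove→Slot 7 ($56), total $148.
VCG payment = (others' best without Ridgeline) − (others' welfare with Ridgeline) = 148 − 115 = $33.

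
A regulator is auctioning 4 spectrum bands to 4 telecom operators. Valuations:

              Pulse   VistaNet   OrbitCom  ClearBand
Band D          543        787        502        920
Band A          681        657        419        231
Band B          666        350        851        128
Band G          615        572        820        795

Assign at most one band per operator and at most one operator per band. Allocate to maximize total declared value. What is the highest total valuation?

Max total: $3114M

This is a one-to-one assignment (maximum-weight bipartite matching).
Optimal: Pulse→Band A ($681M), VistaNet→Band D ($787M), OrbitCom→Band B ($851M), ClearBand→Band G ($795M) — total 681+787+851+795 = $3114M.
Max-entry greedy (repeatedly take the single best remaining cell) gives $3024M, worse by 90.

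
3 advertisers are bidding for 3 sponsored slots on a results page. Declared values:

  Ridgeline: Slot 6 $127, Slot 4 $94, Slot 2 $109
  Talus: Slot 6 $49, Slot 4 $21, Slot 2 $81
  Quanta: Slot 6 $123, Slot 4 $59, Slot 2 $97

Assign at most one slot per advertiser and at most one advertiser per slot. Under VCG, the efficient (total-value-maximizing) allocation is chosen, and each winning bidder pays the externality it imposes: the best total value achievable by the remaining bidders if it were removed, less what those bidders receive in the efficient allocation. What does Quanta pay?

Efficient allocation: Ridgeline→Slot 4 ($94), Talus→Slot 2 ($81), Quanta→Slot 6 ($123); total welfare W = $298.
Quanta receives Slot 6 at value $123, so the others get W − 123 = $175.
Without Quanta: best allocation of the remaining 2 bidders over all 3 slots is Ridgeline→Slot 6 ($127), Talus→Slot 2 ($81), total $208.
VCG payment = (others' best without Quanta) − (others' welfare with Quanta) = 208 − 175 = $33.

Quanta pays $33.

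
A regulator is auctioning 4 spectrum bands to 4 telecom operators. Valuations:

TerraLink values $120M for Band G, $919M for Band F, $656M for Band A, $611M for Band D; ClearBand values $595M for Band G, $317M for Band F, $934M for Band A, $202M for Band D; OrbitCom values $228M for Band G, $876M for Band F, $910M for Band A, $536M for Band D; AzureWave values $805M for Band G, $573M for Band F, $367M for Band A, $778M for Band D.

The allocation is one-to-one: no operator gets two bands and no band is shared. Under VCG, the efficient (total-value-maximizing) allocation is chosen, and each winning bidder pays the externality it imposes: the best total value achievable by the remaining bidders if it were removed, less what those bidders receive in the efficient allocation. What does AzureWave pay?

AzureWave pays $3M.

Efficient allocation: TerraLink→Band D ($611M), ClearBand→Band A ($934M), OrbitCom→Band F ($876M), AzureWave→Band G ($805M); total welfare W = $3226M.
AzureWave receives Band G at value $805M, so the others get W − 805 = $2421M.
Without AzureWave: best allocation of the remaining 3 bidders over all 4 bands is TerraLink→Band F ($919M), ClearBand→Band G ($595M), OrbitCom→Band A ($910M), total $2424M.
VCG payment = (others' best without AzureWave) − (others' welfare with AzureWave) = 2424 − 2421 = $3M.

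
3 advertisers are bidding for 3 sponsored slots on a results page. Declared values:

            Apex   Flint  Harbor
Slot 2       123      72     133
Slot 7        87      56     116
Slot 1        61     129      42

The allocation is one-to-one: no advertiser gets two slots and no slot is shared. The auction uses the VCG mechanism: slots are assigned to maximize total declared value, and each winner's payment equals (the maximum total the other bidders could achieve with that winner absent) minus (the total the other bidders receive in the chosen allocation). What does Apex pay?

Apex pays $17.

Efficient allocation: Apex→Slot 2 ($123), Flint→Slot 1 ($129), Harbor→Slot 7 ($116); total welfare W = $368.
Apex receives Slot 2 at value $123, so the others get W − 123 = $245.
Without Apex: best allocation of the remaining 2 bidders over all 3 slots is Flint→Slot 1 ($129), Harbor→Slot 2 ($133), total $262.
VCG payment = (others' best without Apex) − (others' welfare with Apex) = 262 − 245 = $17.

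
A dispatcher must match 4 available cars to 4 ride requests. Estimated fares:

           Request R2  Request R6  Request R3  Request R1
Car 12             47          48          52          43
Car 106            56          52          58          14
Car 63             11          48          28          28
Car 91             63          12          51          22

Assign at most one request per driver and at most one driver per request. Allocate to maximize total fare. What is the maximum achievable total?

Max total: $212

Optimal: Car 12→Request R1 ($43), Car 106→Request R3 ($58), Car 63→Request R6 ($48), Car 91→Request R2 ($63) — total 43+58+48+63 = $212.
Row-greedy (each driver in turn takes its best remaining request) gives $178, worse by 34.
Swapping Car 106↔Car 63 (Car 106→Request R6 $52, Car 63→Request R3 $28) loses 26.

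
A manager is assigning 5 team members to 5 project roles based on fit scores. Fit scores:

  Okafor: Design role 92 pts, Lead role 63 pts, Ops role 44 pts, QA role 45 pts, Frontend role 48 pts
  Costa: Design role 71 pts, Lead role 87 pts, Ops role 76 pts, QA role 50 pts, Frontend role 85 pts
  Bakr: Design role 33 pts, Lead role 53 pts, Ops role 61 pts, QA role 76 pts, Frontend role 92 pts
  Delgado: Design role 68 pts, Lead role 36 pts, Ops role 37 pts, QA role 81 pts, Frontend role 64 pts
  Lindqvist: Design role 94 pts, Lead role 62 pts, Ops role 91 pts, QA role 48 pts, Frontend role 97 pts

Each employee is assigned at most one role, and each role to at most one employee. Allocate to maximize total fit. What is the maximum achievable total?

Max total: 443 pts

This is a one-to-one assignment (maximum-weight bipartite matching).
Optimal: Okafor→Design role (92 pts), Costa→Lead role (87 pts), Bakr→Frontend role (92 pts), Delgado→QA role (81 pts), Lindqvist→Ops role (91 pts) — total 92+87+92+81+91 = 443 pts.
Column-greedy (each role in turn goes to its best remaining employee) gives 371 pts, worse by 72.
Checked against all permutations: 443 pts is optimal.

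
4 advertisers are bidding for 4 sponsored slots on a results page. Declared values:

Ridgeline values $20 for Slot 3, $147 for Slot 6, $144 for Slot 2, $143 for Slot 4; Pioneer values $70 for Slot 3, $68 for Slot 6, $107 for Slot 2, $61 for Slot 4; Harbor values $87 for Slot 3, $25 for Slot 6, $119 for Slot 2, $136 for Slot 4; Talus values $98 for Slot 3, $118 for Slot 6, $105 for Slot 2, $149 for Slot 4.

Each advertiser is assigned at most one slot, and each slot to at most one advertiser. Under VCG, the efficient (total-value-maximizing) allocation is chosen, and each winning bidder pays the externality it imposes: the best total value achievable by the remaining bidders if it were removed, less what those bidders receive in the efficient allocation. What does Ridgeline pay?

Ridgeline pays $18.

Efficient allocation: Ridgeline→Slot 6 ($147), Pioneer→Slot 2 ($107), Harbor→Slot 3 ($87), Talus→Slot 4 ($149); total welfare W = $490.
Ridgeline receives Slot 6 at value $147, so the others get W − 147 = $343.
Without Ridgeline: best allocation of the remaining 3 bidders over all 4 slots is Pioneer→Slot 2 ($107), Harbor→Slot 4 ($136), Talus→Slot 6 ($118), total $361.
VCG payment = (others' best without Ridgeline) − (others' welfare with Ridgeline) = 361 − 343 = $18.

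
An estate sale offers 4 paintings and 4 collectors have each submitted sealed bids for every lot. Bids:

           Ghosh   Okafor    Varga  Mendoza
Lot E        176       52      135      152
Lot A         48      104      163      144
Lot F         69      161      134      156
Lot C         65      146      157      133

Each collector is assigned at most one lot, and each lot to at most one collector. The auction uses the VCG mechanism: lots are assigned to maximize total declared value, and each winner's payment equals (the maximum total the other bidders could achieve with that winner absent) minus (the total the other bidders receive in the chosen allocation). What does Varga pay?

Efficient allocation: Ghosh→Lot E ($176), Okafor→Lot C ($146), Varga→Lot A ($163), Mendoza→Lot F ($156); total welfare W = $641.
Varga receives Lot A at value $163, so the others get W − 163 = $478.
Without Varga: best allocation of the remaining 3 bidders over all 4 lots is Ghosh→Lot E ($176), Okafor→Lot F ($161), Mendoza→Lot A ($144), total $481.
VCG payment = (others' best without Varga) − (others' welfare with Varga) = 481 − 478 = $3.

Varga pays $3.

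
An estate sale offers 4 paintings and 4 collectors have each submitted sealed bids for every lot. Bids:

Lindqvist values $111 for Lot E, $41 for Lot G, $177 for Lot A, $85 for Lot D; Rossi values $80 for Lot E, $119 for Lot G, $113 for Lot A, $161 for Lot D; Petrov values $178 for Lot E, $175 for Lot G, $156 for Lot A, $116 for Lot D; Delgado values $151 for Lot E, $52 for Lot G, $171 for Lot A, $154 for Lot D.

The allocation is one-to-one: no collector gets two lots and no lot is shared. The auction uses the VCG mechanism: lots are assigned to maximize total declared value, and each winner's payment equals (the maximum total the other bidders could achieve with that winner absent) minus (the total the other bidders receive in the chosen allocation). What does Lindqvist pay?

Efficient allocation: Lindqvist→Lot A ($177), Rossi→Lot D ($161), Petrov→Lot G ($175), Delgado→Lot E ($151); total welfare W = $664.
Lindqvist receives Lot A at value $177, so the others get W − 177 = $487.
Without Lindqvist: best allocation of the remaining 3 bidders over all 4 lots is Rossi→Lot D ($161), Petrov→Lot E ($178), Delgado→Lot A ($171), total $510.
VCG payment = (others' best without Lindqvist) − (others' welfare with Lindqvist) = 510 − 487 = $23.

Lindqvist pays $23.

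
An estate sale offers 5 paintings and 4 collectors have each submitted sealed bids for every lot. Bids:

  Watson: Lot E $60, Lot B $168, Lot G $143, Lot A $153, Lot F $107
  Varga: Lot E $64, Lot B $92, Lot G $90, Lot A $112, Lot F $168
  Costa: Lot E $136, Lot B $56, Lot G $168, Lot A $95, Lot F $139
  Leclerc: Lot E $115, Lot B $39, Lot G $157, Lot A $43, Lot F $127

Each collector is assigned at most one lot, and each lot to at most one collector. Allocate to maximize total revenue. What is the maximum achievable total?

Optimal: Watson→Lot B ($168), Varga→Lot F ($168), Costa→Lot E ($136), Leclerc→Lot G ($157) — total 168+168+136+157 = $629.
Row-greedy (each collector in turn takes its best remaining lot) gives $619, worse by 10.
No other one-to-one assignment exceeds $629.

Maximum total: $629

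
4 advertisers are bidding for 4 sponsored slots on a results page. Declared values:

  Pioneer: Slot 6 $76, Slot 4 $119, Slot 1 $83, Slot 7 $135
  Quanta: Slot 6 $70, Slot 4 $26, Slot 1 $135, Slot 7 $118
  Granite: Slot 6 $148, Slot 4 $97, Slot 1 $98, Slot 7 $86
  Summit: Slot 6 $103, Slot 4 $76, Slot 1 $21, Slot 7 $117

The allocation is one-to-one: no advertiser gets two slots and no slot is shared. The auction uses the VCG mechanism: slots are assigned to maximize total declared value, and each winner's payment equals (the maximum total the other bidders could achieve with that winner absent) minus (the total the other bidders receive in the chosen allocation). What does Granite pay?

Granite pays $2.

Efficient allocation: Pioneer→Slot 4 ($119), Quanta→Slot 1 ($135), Granite→Slot 6 ($148), Summit→Slot 7 ($117); total welfare W = $519.
Granite receives Slot 6 at value $148, so the others get W − 148 = $371.
Without Granite: best allocation of the remaining 3 bidders over all 4 slots is Pioneer→Slot 7 ($135), Quanta→Slot 1 ($135), Summit→Slot 6 ($103), total $373.
VCG payment = (others' best without Granite) − (others' welfare with Granite) = 373 − 371 = $2.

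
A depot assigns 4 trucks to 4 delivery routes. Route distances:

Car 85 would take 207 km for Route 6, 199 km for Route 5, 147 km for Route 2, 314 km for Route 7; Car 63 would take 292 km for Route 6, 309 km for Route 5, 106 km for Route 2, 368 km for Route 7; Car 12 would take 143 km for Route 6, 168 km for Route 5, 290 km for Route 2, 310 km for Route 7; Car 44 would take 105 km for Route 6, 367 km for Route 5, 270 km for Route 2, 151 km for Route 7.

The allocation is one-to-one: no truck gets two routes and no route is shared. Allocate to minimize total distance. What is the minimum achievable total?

This is a one-to-one assignment (minimum-cost bipartite matching).
Optimal: Car 85→Route 5 (199 km), Car 63→Route 2 (106 km), Car 12→Route 6 (143 km), Car 44→Route 7 (151 km) — total 199+106+143+151 = 599 km.
Row-greedy (each truck in turn takes its cheapest remaining route) gives 758 km, worse by 159.

Minimum total: 599 km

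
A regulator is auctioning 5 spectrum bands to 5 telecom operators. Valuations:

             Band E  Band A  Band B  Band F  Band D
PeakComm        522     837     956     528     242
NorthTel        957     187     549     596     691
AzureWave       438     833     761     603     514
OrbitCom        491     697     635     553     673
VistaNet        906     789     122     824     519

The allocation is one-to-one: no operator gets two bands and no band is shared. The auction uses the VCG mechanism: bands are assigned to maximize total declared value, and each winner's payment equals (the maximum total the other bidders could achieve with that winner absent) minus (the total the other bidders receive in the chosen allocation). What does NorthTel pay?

Efficient allocation: PeakComm→Band B ($956M), NorthTel→Band E ($957M), AzureWave→Band A ($833M), OrbitCom→Band D ($673M), VistaNet→Band F ($824M); total welfare W = $4243M.
NorthTel receives Band E at value $957M, so the others get W − 957 = $3286M.
Without NorthTel: best allocation of the remaining 4 bidders over all 5 bands is PeakComm→Band B ($956M), AzureWave→Band A ($833M), OrbitCom→Band D ($673M), VistaNet→Band E ($906M), total $3368M.
VCG payment = (others' best without NorthTel) − (others' welfare with NorthTel) = 3368 − 3286 = $82M.

NorthTel pays $82M.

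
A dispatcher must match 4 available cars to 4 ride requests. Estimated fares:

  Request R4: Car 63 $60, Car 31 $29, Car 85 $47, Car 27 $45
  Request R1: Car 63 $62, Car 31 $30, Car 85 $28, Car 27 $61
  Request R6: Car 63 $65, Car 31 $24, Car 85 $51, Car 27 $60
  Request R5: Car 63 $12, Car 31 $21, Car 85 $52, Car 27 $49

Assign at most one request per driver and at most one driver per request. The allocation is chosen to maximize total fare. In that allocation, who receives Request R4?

Optimal: Car 63→Request R6 ($65), Car 31→Request R4 ($29), Car 85→Request R5 ($52), Car 27→Request R1 ($61) — total 65+29+52+61 = $207.
Row-greedy (each driver in turn takes its best remaining request) gives $192, worse by 15.
Next-best assignment: Car 63→Request R1, Car 31→Request R4, Car 85→Request R5, Car 27→Request R6 = $203.
Swapping Car 31↔Car 63 (Car 31→Request R6 $24, Car 63→Request R4 $60) loses 10.
Every other assignment is strictly worse.
Car 31's own top request is Request R1 ($30), but forcing Car 31→Request R1 and reassigning the rest optimally gives only $202 — worse by 5.

Car 31 receives Request R4.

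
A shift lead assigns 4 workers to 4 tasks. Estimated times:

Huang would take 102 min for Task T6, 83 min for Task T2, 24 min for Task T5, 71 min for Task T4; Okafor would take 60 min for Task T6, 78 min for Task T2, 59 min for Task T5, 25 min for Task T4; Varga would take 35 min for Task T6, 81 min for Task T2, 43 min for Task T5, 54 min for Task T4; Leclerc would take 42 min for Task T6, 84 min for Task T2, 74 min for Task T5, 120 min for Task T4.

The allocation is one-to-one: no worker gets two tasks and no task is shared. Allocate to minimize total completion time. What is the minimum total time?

Min total: 168 min

Optimal: Huang→Task T5 (24 min), Okafor→Task T4 (25 min), Varga→Task T6 (35 min), Leclerc→Task T2 (84 min) — total 24+25+35+84 = 168 min.
Column-greedy (each task in turn goes to its cheapest remaining worker) gives 257 min, worse by 89.
Next-best assignment: Huang→Task T5, Okafor→Task T4, Varga→Task T2, Leclerc→Task T6 = 172 min.
Swapping Okafor↔Varga (Okafor→Task T6 60 min, Varga→Task T4 54 min) adds 54.
Every other assignment is strictly worse.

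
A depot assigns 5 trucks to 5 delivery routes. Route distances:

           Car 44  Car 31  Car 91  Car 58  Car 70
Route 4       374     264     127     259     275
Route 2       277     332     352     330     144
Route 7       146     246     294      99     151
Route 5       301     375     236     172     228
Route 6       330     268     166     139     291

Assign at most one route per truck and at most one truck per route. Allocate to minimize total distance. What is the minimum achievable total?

Optimal: Car 44→Route 7 (146 km), Car 31→Route 6 (268 km), Car 91→Route 4 (127 km), Car 58→Route 5 (172 km), Car 70→Route 2 (144 km) — total 146+268+127+172+144 = 857 km.
Column-greedy (each route in turn goes to its cheapest remaining truck) gives 939 km, worse by 82.
Next-best assignment: Car 44→Route 7, Car 31→Route 4, Car 91→Route 6, Car 58→Route 5, Car 70→Route 2 = 892 km.
Swapping Car 91↔Car 44 (Car 91→Route 7 294 km, Car 44→Route 4 374 km) adds 395.

Min total: 857 km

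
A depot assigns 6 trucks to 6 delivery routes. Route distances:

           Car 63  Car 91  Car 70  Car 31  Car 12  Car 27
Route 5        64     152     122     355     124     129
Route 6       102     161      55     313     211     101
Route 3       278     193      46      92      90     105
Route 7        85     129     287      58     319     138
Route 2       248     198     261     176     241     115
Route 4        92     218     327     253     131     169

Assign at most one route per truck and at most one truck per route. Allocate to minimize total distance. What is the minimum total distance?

Optimal: Car 63→Route 4 (92 km), Car 91→Route 5 (152 km), Car 70→Route 6 (55 km), Car 31→Route 7 (58 km), Car 12→Route 3 (90 km), Car 27→Route 2 (115 km) — total 92+152+55+58+90+115 = 562 km.
Next-best assignment: Car 63→Route 5, Car 91→Route 6, Car 70→Route 3, Car 31→Route 7, Car 12→Route 4, Car 27→Route 2 = 575 km.

Minimum total: 562 km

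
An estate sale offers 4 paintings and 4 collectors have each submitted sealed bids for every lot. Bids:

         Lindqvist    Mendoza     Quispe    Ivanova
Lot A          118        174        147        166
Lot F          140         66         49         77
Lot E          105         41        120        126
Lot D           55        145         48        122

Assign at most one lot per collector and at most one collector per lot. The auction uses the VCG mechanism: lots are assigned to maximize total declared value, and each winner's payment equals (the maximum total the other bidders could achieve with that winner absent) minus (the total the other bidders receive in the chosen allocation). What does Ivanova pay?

Ivanova pays $29.

Efficient allocation: Lindqvist→Lot F ($140), Mendoza→Lot D ($145), Quispe→Lot E ($120), Ivanova→Lot A ($166); total welfare W = $571.
Ivanova receives Lot A at value $166, so the others get W − 166 = $405.
Without Ivanova: best allocation of the remaining 3 bidders over all 4 lots is Lindqvist→Lot F ($140), Mendoza→Lot A ($174), Quispe→Lot E ($120), total $434.
VCG payment = (others' best without Ivanova) − (others' welfare with Ivanova) = 434 − 405 = $29.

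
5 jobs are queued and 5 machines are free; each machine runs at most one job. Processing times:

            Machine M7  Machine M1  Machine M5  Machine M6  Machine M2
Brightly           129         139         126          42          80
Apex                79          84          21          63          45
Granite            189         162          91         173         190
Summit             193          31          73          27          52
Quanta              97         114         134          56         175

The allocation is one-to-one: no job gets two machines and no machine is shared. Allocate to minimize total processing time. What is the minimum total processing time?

This is a one-to-one assignment (minimum-cost bipartite matching).
Optimal: Brightly→Machine M6 (42 min), Apex→Machine M2 (45 min), Granite→Machine M5 (91 min), Summit→Machine M1 (31 min), Quanta→Machine M7 (97 min) — total 42+45+91+31+97 = 306 min.
Column-greedy (each machine in turn goes to its cheapest remaining job) gives 418 min, worse by 112.
Every other assignment is strictly worse.

Min total: 306 min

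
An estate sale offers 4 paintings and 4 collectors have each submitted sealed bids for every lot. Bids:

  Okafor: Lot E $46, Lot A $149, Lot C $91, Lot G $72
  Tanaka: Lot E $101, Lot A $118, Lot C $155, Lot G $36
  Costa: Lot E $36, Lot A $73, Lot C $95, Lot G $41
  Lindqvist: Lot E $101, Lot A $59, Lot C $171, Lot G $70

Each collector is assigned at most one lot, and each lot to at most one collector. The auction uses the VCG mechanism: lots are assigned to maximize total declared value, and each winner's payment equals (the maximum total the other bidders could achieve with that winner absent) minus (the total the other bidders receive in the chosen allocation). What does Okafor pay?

Efficient allocation: Okafor→Lot A ($149), Tanaka→Lot E ($101), Costa→Lot G ($41), Lindqvist→Lot C ($171); total welfare W = $462.
Okafor receives Lot A at value $149, so the others get W − 149 = $313.
Without Okafor: best allocation of the remaining 3 bidders over all 4 lots is Tanaka→Lot E ($101), Costa→Lot A ($73), Lindqvist→Lot C ($171), total $345.
VCG payment = (others' best without Okafor) − (others' welfare with Okafor) = 345 − 313 = $32.

Okafor pays $32.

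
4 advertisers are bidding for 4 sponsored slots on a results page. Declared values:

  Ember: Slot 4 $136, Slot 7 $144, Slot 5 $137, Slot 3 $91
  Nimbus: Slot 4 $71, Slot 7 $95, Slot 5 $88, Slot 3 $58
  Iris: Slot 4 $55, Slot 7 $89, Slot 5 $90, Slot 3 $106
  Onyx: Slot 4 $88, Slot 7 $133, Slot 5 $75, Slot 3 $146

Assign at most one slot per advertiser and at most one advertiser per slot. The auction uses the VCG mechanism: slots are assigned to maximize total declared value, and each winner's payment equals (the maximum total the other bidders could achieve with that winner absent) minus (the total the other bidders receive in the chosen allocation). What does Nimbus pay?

Efficient allocation: Ember→Slot 4 ($136), Nimbus→Slot 7 ($95), Iris→Slot 5 ($90), Onyx→Slot 3 ($146); total welfare W = $467.
Nimbus receives Slot 7 at value $95, so the others get W − 95 = $372.
Without Nimbus: best allocation of the remaining 3 bidders over all 4 slots is Ember→Slot 7 ($144), Iris→Slot 5 ($90), Onyx→Slot 3 ($146), total $380.
VCG payment = (others' best without Nimbus) − (others' welfare with Nimbus) = 380 − 372 = $8.

Nimbus pays $8.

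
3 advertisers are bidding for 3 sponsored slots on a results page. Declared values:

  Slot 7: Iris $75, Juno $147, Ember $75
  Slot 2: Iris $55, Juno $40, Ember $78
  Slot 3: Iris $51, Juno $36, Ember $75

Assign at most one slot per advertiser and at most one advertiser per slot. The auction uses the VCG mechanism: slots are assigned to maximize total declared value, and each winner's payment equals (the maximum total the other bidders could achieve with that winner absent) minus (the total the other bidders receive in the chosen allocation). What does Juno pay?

Efficient allocation: Iris→Slot 2 ($55), Juno→Slot 7 ($147), Ember→Slot 3 ($75); total welfare W = $277.
Juno receives Slot 7 at value $147, so the others get W − 147 = $130.
Without Juno: best allocation of the remaining 2 bidders over all 3 slots is Iris→Slot 7 ($75), Ember→Slot 2 ($78), total $153.
VCG payment = (others' best without Juno) − (others' welfare with Juno) = 153 − 130 = $23.

Juno pays $23.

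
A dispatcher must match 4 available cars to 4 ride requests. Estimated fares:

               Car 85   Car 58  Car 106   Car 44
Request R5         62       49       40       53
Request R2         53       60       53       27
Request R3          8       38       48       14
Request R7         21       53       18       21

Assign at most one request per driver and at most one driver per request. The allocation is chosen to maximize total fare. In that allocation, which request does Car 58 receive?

Car 58 receives Request R7.

This is the linear assignment problem.
Optimal: Car 85→Request R2 ($53), Car 58→Request R7 ($53), Car 106→Request R3 ($48), Car 44→Request R5 ($53) — total 53+53+48+53 = $207.
Column-greedy (each request in turn goes to its best remaining driver) gives $191, worse by 16.
Swapping Car 85↔Car 106 (Car 85→Request R3 $8, Car 106→Request R2 $53) loses 40.
Car 58's own top request is Request R2 ($60), but forcing Car 58→Request R2 and reassigning the rest optimally gives only $191 — worse by 16.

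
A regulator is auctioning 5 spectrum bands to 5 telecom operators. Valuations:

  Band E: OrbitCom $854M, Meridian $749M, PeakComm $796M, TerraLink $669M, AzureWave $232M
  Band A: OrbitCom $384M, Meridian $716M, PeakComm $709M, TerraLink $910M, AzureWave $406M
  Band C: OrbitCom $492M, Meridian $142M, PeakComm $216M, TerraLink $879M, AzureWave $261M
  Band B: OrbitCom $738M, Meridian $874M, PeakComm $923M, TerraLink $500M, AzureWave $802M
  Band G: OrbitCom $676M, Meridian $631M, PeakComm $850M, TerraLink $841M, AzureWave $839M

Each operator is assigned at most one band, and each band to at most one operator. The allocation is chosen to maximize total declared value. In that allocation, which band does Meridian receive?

This is a one-to-one assignment (maximum-weight bipartite matching).
Optimal: OrbitCom→Band E ($854M), Meridian→Band A ($716M), PeakComm→Band B ($923M), TerraLink→Band C ($879M), AzureWave→Band G ($839M) — total 854+716+923+879+839 = $4211M.
Column-greedy (each band in turn goes to its best remaining operator) gives $3579M, worse by 632.
Meridian's own top band is Band B ($874M), but forcing Meridian→Band B and reassigning the rest optimally gives only $4155M — worse by 56.

Meridian receives Band A.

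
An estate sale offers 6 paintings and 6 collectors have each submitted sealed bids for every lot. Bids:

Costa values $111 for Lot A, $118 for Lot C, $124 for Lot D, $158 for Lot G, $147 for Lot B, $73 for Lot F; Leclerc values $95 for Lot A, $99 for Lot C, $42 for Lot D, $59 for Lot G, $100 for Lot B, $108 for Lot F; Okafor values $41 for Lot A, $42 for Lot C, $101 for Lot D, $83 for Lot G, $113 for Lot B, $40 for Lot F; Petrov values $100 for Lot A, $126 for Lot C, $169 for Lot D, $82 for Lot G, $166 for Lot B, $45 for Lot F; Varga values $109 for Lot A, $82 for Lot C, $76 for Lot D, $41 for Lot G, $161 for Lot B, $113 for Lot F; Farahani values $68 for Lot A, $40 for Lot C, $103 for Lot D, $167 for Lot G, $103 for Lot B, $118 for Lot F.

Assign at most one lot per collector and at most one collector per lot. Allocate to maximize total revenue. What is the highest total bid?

This is a one-to-one assignment (maximum-weight bipartite matching).
Optimal: Costa→Lot C ($118), Leclerc→Lot F ($108), Okafor→Lot B ($113), Petrov→Lot D ($169), Varga→Lot A ($109), Farahani→Lot G ($167) — total 118+108+113+169+109+167 = $784.
Row-greedy (each collector in turn takes its best remaining lot) gives $697, worse by 87.
Next-best assignment: Costa→Lot C, Leclerc→Lot A, Okafor→Lot B, Petrov→Lot D, Varga→Lot F, Farahani→Lot G = $775.

Maximum total: $784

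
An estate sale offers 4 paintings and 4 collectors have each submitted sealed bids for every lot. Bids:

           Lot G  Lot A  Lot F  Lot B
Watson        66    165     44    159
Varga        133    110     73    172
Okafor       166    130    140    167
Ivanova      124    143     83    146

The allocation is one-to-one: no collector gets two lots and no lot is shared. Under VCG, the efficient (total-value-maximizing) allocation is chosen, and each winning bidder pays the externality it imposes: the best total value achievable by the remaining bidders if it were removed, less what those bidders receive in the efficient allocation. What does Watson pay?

Efficient allocation: Watson→Lot A ($165), Varga→Lot B ($172), Okafor→Lot F ($140), Ivanova→Lot G ($124); total welfare W = $601.
Watson receives Lot A at value $165, so the others get W − 165 = $436.
Without Watson: best allocation of the remaining 3 bidders over all 4 lots is Varga→Lot B ($172), Okafor→Lot G ($166), Ivanova→Lot A ($143), total $481.
VCG payment = (others' best without Watson) − (others' welfare with Watson) = 481 − 436 = $45.

Watson pays $45.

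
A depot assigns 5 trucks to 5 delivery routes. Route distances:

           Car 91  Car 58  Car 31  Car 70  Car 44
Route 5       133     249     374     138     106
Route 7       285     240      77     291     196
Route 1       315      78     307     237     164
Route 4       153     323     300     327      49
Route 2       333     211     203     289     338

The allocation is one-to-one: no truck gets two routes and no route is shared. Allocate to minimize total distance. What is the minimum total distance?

Minimum total: 626 km

Treat this as an assignment problem: match each truck to one route.
Optimal: Car 91→Route 5 (133 km), Car 58→Route 1 (78 km), Car 31→Route 7 (77 km), Car 70→Route 2 (289 km), Car 44→Route 4 (49 km) — total 133+78+77+289+49 = 626 km.
Column-greedy (each route in turn goes to its cheapest remaining truck) gives 703 km, worse by 77.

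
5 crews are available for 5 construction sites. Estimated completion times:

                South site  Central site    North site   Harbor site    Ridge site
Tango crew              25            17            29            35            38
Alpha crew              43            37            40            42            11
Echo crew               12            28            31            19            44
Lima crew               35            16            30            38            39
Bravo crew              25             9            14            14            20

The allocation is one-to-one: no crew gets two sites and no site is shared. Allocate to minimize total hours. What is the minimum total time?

This is a one-to-one assignment (minimum-cost bipartite matching).
Optimal: Tango crew→North site (29 hours), Alpha crew→Ridge site (11 hours), Echo crew→South site (12 hours), Lima crew→Central site (16 hours), Bravo crew→Harbor site (14 hours) — total 29+11+12+16+14 = 82 hours.
Column-greedy (each site in turn goes to its cheapest remaining crew) gives 99 hours, worse by 17.
Next-best assignment: Tango crew→Central site, Alpha crew→Ridge site, Echo crew→South site, Lima crew→North site, Bravo crew→Harbor site = 84 hours.

Min total: 82 hours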